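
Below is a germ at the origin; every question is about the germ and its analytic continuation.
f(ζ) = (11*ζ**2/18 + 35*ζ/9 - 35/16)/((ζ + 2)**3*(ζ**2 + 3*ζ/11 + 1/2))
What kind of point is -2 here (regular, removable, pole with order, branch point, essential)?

The denominator factor ζ + 2 vanishes at -2 and appears to the power 3; the numerator there equals -361/48, nonzero, and no other factor vanishes.
Hence a pole whose order is the multiplicity, 3.

The point is a pole of order 3.


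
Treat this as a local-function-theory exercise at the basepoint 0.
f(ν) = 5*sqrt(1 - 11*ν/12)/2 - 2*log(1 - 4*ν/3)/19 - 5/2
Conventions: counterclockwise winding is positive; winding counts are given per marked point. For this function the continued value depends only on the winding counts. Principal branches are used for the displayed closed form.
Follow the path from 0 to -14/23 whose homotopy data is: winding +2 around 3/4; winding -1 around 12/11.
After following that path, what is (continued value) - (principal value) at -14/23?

Continued minus principal equals (-(5/138)*sqrt(29670)) - ((8/19)*pi)*i.

The rational part is single-valued and drops out of the difference; each branch term changes only by its own monodromy.
(-2/19)*log(1 - ν/(3/4)): each positive loop around 3/4 adds 2*pi*i to the log, so winding +2 contributes (-2/19)*(2)*2*pi*i = -(8/19)*pi*i.
(5/2)*sqrt(1 - ν/(12/11)): winding -1 is odd, the square root flips sign, contributing -2*(5/2)*sqrt(1 - (-14/23)/(12/11)) = -2*(5/2)*sqrt(215/138) = -(5/138)*sqrt(29670).
Summing the contributions at ν = -14/23 gives (-(5/138)*sqrt(29670)) - ((8/19)*pi)*i.


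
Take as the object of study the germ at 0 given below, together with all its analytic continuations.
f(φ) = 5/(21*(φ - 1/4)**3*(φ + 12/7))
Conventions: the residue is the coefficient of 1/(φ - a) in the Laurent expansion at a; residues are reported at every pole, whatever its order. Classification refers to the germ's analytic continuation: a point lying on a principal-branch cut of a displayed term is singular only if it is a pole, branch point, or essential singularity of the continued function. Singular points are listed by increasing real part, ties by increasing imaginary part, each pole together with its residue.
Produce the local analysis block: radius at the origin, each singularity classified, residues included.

Radius of convergence at 0: 1/4.
At -12/7: a pole of order 1; residue -3136/99825.
At 1/4: a pole of order 3; residue 3136/99825.

Denominator factor (φ + 12/7): pole of order 1 at -12/7, modulus 12/7.
Denominator factor (φ - 1/4)^3: pole of order 3 at 1/4, modulus 1/4.
The radius of convergence is the smallest modulus among the singular points: 1/4.
At the order-1 pole -12/7 set g(φ) = (φ - (-12/7))*f(φ) = 5/(21*(φ - 1/4)**3).
Simple pole: residue = g(a) at a = -12/7, which is -3136/99825.
At the order-3 pole 1/4 set g(φ) = (φ - (1/4))^3*f(φ) = 5/(21*(φ + 12/7)).
Order-3 pole: residue = g''(a)/2; g''(1/4) = 6272/99825, so the residue is 3136/99825.
List the singular points by increasing real part (a conjugate pair: the negative imaginary part first).


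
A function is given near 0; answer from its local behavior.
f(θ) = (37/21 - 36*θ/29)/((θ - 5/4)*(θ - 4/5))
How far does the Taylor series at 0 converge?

The radius of convergence is 4/5.

Denominator factor (θ - 4/5): pole of order 1 at 4/5, modulus 4/5.
Denominator factor (θ - 5/4): pole of order 1 at 5/4, modulus 5/4.
The radius of convergence is the smallest modulus among the singular points: 4/5.


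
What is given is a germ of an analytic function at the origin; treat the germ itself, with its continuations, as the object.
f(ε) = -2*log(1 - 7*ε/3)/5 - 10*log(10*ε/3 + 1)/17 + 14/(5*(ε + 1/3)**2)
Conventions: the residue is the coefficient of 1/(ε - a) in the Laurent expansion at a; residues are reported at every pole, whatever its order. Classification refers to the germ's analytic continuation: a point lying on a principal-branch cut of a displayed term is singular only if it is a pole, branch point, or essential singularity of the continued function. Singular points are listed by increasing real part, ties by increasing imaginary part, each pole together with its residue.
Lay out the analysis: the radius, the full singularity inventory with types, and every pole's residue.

Denominator factor (ε + 1/3)^2: pole of order 2 at -1/3, modulus 1/3.
Branch term (-10/17)*log(1 - ε/(-3/10)): its argument vanishes at ε = -3/10, a logarithmic branch point, modulus 3/10.
Branch term (-2/5)*log(1 - ε/(3/7)): its argument vanishes at ε = 3/7, a logarithmic branch point, modulus 3/7.
The radius of convergence is the smallest modulus among the singular points: 3/10.
The branch terms are analytic at -1/3 and contribute nothing to the residue; only the rational part matters.
At the order-2 pole -1/3 set g(ε) = (ε - (-1/3))^2*(rational part) = 14/5.
Order-2 pole: residue = g'(a); g'(-1/3) = 0, so the residue is 0.
List the singular points by increasing real part (a conjugate pair: the negative imaginary part first).

Radius of convergence at 0: 3/10.
At -1/3: a pole of order 2; residue 0.
At -3/10: a logarithmic branch point.
At 3/7: a logarithmic branch point.


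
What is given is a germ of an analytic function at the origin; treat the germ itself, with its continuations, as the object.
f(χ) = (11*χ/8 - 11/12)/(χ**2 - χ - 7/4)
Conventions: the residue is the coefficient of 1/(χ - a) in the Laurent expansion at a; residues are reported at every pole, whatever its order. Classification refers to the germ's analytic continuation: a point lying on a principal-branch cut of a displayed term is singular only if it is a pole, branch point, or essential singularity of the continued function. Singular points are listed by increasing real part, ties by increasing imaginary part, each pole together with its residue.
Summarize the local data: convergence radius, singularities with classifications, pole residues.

Radius of convergence at 0: -1/2 + sqrt(2).
At 1/2 - sqrt(2): a pole of order 1; residue 11/16 + (11/192)*sqrt(2).
At 1/2 + sqrt(2): a pole of order 1; residue 11/16 - (11/192)*sqrt(2).

Denominator factor (χ**2 - χ - 7/4): discriminant 8, real irrational roots 1/2 + sqrt(2) and 1/2 - sqrt(2); poles of order 1, moduli 1/2 + sqrt(2) and -1/2 + sqrt(2).
The radius of convergence is the smallest modulus among the singular points: -1/2 + sqrt(2).
The factor χ**2 - χ - 7/4 splits as (χ - a)(χ - a') with a = 1/2 - sqrt(2), a' = 1/2 + sqrt(2). At the order-1 pole a set g(χ) = (χ - a)*f(χ) = [11*χ/8 - 11/12] / (χ - a').
Simple pole: residue = g(a) at a = 1/2 - sqrt(2), which is 11/16 + (11/192)*sqrt(2).
The factor χ**2 - χ - 7/4 splits as (χ - a)(χ - a') with a = 1/2 + sqrt(2), a' = 1/2 - sqrt(2). At the order-1 pole a set g(χ) = (χ - a)*f(χ) = [11*χ/8 - 11/12] / (χ - a').
Simple pole: residue = g(a) at a = 1/2 + sqrt(2), which is 11/16 - (11/192)*sqrt(2).
List the singular points by increasing real part (a conjugate pair: the negative imaginary part first).


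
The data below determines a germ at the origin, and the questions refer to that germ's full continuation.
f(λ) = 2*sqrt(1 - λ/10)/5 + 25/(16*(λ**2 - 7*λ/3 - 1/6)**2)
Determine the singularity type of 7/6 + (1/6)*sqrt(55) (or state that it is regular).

The point is a pole of order 2.

The denominator factor λ**2 - 7*λ/3 - 1/6 vanishes at 7/6 + (1/6)*sqrt(55) and appears to the power 2; the numerator there equals 25/16, nonzero, and no other factor vanishes.
The branch terms are analytic at this point.
Hence a pole whose order is the multiplicity, 2.


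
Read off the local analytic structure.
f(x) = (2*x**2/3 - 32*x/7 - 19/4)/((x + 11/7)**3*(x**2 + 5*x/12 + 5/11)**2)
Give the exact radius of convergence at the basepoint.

The radius of convergence is (1/11)*sqrt(55).

Denominator factor (x**2 + 5*x/12 + 5/11)^2: discriminant -2605/1584, complex-conjugate roots (-5/24) + ((1/264)*sqrt(28655))*i and (-5/24) - ((1/264)*sqrt(28655))*i; poles of order 2, moduli (1/11)*sqrt(55) and (1/11)*sqrt(55).
Denominator factor (x + 11/7)^3: pole of order 3 at -11/7, modulus 11/7.
The radius of convergence is the smallest modulus among the singular points: (1/11)*sqrt(55).


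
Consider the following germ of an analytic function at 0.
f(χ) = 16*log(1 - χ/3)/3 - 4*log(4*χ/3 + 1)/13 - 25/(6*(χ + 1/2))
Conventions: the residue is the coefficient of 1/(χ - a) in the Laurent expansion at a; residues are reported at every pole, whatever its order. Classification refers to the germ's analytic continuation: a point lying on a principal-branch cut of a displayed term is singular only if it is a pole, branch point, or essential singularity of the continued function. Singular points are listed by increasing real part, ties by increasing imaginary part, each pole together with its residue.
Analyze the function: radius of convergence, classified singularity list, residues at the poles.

Radius of convergence at 0: 1/2.
At -3/4: a logarithmic branch point.
At -1/2: a pole of order 1; residue -25/6.
At 3: a logarithmic branch point.

Denominator factor (χ + 1/2): pole of order 1 at -1/2, modulus 1/2.
Branch term (16/3)*log(1 - χ/(3)): its argument vanishes at χ = 3, a logarithmic branch point, modulus 3.
Branch term (-4/13)*log(1 - χ/(-3/4)): its argument vanishes at χ = -3/4, a logarithmic branch point, modulus 3/4.
The radius of convergence is the smallest modulus among the singular points: 1/2.
The branch terms are analytic at -1/2 and contribute nothing to the residue; only the rational part matters.
At the order-1 pole -1/2 set g(χ) = (χ - (-1/2))*(rational part) = -25/6.
Simple pole: residue = g(a) at a = -1/2, which is -25/6.
List the singular points by increasing real part (a conjugate pair: the negative imaginary part first).


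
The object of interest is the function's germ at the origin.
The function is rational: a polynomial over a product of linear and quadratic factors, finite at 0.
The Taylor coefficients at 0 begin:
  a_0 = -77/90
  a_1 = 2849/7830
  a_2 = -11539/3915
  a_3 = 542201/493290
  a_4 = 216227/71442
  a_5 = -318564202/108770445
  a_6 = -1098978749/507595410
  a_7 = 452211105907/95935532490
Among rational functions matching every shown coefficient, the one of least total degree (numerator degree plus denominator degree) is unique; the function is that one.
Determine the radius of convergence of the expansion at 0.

The radius of convergence is (3/11)*sqrt(11).

No rational of total degree below 4 reproduces all 8 coefficients; solving the [2/2] Pade equations on them gives f(u) = (-28*u**2/9 - 2*u/29 - 7/10)/(u**2 + 3*u/7 + 9/11), whose expansion matches every shown term.
Denominator factor (u**2 + 3*u/7 + 9/11): discriminant -1665/539, complex-conjugate roots (-3/14) + ((3/154)*sqrt(2035))*i and (-3/14) - ((3/154)*sqrt(2035))*i; poles of order 1, moduli (3/11)*sqrt(11) and (3/11)*sqrt(11).
The radius of convergence is the smallest modulus among the singular points: (3/11)*sqrt(11).


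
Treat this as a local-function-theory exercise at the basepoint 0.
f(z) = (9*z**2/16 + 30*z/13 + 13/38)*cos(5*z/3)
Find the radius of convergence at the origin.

The factor cos(5*z/3) is entire and contributes no finite singular point.
The polynomial part has no poles.
No finite singular points: the Taylor series at 0 converges everywhere.

The radius of convergence is infinite.


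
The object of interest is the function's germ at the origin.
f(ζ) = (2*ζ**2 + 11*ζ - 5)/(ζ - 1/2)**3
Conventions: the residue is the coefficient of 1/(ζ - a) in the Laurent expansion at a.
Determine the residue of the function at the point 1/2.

At the order-3 pole 1/2 set g(ζ) = (ζ - (1/2))^3*f(ζ) = 2*ζ**2 + 11*ζ - 5.
Order-3 pole: residue = g''(a)/2; g''(1/2) = 4, so the residue is 2.

The residue is 2.


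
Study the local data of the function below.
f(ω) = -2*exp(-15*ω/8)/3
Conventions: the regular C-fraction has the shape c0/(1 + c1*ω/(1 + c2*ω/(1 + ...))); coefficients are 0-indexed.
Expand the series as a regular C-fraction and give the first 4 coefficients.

The regular C-fraction coefficients are [-2/3, 15/8, -15/16, 5/16].

Taylor coefficients (expand at 0): a_0 = -2/3, a_1 = 5/4, a_2 = -75/64, a_3 = 375/512.
c0 = a_0 = -2/3. Peel one level at a time: if S = 1 + c*ω/S' with S'(0) = 1, then c is the ω-coefficient of S and S' = c*ω/(S - 1).
S_1 = c0/f = 1 + (15/8)*ω + (225/128)*ω^2 + ...; c1 = 15/8.
S_2 = c1*ω/(S_1 - 1) = 1 + (-15/16)*ω + (75/256)*ω^2 + ...; c2 = -15/16.
S_3 = c2*ω/(S_2 - 1) = 1 + (5/16)*ω + ...; c3 = 5/16.


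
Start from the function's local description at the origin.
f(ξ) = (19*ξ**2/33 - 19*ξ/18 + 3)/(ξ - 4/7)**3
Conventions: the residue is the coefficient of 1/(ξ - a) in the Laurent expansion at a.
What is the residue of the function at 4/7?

The residue is 19/33.

At the order-3 pole 4/7 set g(ξ) = (ξ - (4/7))^3*f(ξ) = 19*ξ**2/33 - 19*ξ/18 + 3.
Order-3 pole: residue = g''(a)/2; g''(4/7) = 38/33, so the residue is 19/33.


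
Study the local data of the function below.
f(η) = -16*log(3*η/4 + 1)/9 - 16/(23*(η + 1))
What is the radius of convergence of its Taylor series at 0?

The radius of convergence is 1.

Denominator factor (η + 1): pole of order 1 at -1, modulus 1.
Branch term (-16/9)*log(1 - η/(-4/3)): its argument vanishes at η = -4/3, a logarithmic branch point, modulus 4/3.
The radius of convergence is the smallest modulus among the singular points: 1.


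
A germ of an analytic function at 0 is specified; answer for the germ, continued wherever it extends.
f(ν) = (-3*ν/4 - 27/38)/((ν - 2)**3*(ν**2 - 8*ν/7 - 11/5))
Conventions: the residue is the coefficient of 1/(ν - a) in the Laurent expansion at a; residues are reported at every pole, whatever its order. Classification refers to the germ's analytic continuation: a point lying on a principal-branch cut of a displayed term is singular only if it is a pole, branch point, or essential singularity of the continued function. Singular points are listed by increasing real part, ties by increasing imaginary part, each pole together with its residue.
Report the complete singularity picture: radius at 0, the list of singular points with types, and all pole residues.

Radius of convergence at 0: -4/7 + (1/35)*sqrt(3095).
At 4/7 - (1/35)*sqrt(3095): a pole of order 1; residue -16422525/186694 + (730908885/462254344)*sqrt(3095).
At 2: a pole of order 3; residue 16422525/93347.
At 4/7 + (1/35)*sqrt(3095): a pole of order 1; residue -16422525/186694 - (730908885/462254344)*sqrt(3095).


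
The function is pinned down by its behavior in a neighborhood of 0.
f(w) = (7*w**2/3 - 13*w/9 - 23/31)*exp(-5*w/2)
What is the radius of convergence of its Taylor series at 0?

The radius of convergence is infinite.

The factor exp(-5*w/2) is entire and contributes no finite singular point.
The polynomial part has no poles.
No finite singular points: the Taylor series at 0 converges everywhere.


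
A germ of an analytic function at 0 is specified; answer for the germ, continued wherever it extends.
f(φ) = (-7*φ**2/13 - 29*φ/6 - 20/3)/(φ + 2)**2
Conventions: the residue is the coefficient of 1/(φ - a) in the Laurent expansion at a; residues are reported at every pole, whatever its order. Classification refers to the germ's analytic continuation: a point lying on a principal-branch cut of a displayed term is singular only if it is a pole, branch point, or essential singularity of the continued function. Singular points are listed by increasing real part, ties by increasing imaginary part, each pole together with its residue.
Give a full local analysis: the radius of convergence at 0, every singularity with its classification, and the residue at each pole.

Radius of convergence at 0: 2.
At -2: a pole of order 2; residue -209/78.

Denominator factor (φ + 2)^2: pole of order 2 at -2, modulus 2.
The radius of convergence is the smallest modulus among the singular points: 2.
At the order-2 pole -2 set g(φ) = (φ - (-2))^2*f(φ) = -7*φ**2/13 - 29*φ/6 - 20/3.
Order-2 pole: residue = g'(a); g'(-2) = -209/78, so the residue is -209/78.


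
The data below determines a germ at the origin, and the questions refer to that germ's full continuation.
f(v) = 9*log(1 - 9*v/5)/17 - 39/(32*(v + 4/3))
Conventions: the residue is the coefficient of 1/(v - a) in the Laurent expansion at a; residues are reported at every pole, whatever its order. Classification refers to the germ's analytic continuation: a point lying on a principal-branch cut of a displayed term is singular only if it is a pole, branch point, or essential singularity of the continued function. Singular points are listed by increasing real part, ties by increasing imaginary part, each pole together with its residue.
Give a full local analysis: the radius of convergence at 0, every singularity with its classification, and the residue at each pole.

Radius of convergence at 0: 5/9.
At -4/3: a pole of order 1; residue -39/32.
At 5/9: a logarithmic branch point.

Denominator factor (v + 4/3): pole of order 1 at -4/3, modulus 4/3.
Branch term (9/17)*log(1 - v/(5/9)): its argument vanishes at v = 5/9, a logarithmic branch point, modulus 5/9.
The radius of convergence is the smallest modulus among the singular points: 5/9.
The branch term is analytic at -4/3 and contributes nothing to the residue; only the rational part matters.
At the order-1 pole -4/3 set g(v) = (v - (-4/3))*(rational part) = -39/32.
Simple pole: residue = g(a) at a = -4/3, which is -39/32.
List the singular points by increasing real part (a conjugate pair: the negative imaginary part first).


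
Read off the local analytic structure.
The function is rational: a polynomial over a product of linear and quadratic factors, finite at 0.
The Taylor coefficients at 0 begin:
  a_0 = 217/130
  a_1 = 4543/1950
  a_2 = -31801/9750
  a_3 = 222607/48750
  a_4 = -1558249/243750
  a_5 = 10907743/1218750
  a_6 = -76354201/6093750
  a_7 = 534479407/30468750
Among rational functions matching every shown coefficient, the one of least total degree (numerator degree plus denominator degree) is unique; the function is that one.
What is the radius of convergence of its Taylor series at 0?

No rational of total degree below 2 reproduces all 8 coefficients; solving the [1/1] Pade equations on them gives f(ψ) = (10*ψ/3 + 31/26)/(ψ + 5/7), whose expansion matches every shown term.
Denominator factor (ψ + 5/7): pole of order 1 at -5/7, modulus 5/7.
The radius of convergence is the smallest modulus among the singular points: 5/7.

The radius of convergence is 5/7.


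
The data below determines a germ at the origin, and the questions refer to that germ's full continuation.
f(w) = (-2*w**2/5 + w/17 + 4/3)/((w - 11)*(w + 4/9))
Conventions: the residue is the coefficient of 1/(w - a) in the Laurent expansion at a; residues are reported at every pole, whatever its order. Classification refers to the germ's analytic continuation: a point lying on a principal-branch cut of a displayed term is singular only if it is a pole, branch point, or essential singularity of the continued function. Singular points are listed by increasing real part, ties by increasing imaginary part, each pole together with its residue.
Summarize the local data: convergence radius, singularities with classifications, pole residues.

Radius of convergence at 0: 4/9.
At -4/9: a pole of order 1; residue -8456/78795.
At 11: a pole of order 1; residue -35511/8755.

Denominator factor (w - 11): pole of order 1 at 11, modulus 11.
Denominator factor (w + 4/9): pole of order 1 at -4/9, modulus 4/9.
The radius of convergence is the smallest modulus among the singular points: 4/9.
At the order-1 pole -4/9 set g(w) = (w - (-4/9))*f(w) = (-2*w**2/5 + w/17 + 4/3)/(w - 11).
Simple pole: residue = g(a) at a = -4/9, which is -8456/78795.
At the order-1 pole 11 set g(w) = (w - (11))*f(w) = (-2*w**2/5 + w/17 + 4/3)/(w + 4/9).
Simple pole: residue = g(a) at a = 11, which is -35511/8755.
List the singular points by increasing real part (a conjugate pair: the negative imaginary part first).


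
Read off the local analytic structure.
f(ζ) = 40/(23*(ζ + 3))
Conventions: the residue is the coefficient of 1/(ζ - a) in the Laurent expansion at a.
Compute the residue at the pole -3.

The residue is 40/23.

At the order-1 pole -3 set g(ζ) = (ζ - (-3))*f(ζ) = 40/23.
Simple pole: residue = g(a) at a = -3, which is 40/23.


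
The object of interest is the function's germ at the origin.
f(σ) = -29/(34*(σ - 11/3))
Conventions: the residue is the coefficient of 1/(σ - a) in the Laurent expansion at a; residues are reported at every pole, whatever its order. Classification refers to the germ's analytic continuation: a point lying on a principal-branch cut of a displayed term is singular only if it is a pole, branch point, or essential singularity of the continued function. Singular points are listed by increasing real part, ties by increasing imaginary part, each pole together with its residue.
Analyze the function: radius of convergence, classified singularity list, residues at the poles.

Radius of convergence at 0: 11/3.
At 11/3: a pole of order 1; residue -29/34.

Denominator factor (σ - 11/3): pole of order 1 at 11/3, modulus 11/3.
The radius of convergence is the smallest modulus among the singular points: 11/3.
At the order-1 pole 11/3 set g(σ) = (σ - (11/3))*f(σ) = -29/34.
Simple pole: residue = g(a) at a = 11/3, which is -29/34.


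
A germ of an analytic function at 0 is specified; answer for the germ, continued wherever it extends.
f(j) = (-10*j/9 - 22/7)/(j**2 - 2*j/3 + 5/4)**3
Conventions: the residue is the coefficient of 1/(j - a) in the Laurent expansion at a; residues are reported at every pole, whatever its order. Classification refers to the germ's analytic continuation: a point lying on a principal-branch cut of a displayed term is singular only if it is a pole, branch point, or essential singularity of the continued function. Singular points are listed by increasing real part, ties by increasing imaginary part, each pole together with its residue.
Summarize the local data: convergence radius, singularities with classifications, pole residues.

Radius of convergence at 0: (1/2)*sqrt(5).
At (1/3) - ((1/6)*sqrt(41))*i: a pole of order 3; residue -((35856/482447)*sqrt(41))*i.
At (1/3) + ((1/6)*sqrt(41))*i: a pole of order 3; residue ((35856/482447)*sqrt(41))*i.

Denominator factor (j**2 - 2*j/3 + 5/4)^3: discriminant -41/9, complex-conjugate roots (1/3) + ((1/6)*sqrt(41))*i and (1/3) - ((1/6)*sqrt(41))*i; poles of order 3, moduli (1/2)*sqrt(5) and (1/2)*sqrt(5).
The radius of convergence is the smallest modulus among the singular points: (1/2)*sqrt(5).
The factor j**2 - 2*j/3 + 5/4 splits as (j - a)(j - a') with a = (1/3) - ((1/6)*sqrt(41))*i, a' = (1/3) + ((1/6)*sqrt(41))*i. At the order-3 pole a set g(j) = (j - a)^3*f(j) = [-10*j/9 - 22/7] / (j - a')^3.
Order-3 pole: residue = g''(a)/2; g''((1/3) - ((1/6)*sqrt(41))*i) = -((71712/482447)*sqrt(41))*i, so the residue is -((35856/482447)*sqrt(41))*i.
The factor j**2 - 2*j/3 + 5/4 splits as (j - a)(j - a') with a = (1/3) + ((1/6)*sqrt(41))*i, a' = (1/3) - ((1/6)*sqrt(41))*i. At the order-3 pole a set g(j) = (j - a)^3*f(j) = [-10*j/9 - 22/7] / (j - a')^3.
Order-3 pole: residue = g''(a)/2; g''((1/3) + ((1/6)*sqrt(41))*i) = ((71712/482447)*sqrt(41))*i, so the residue is ((35856/482447)*sqrt(41))*i.
List the singular points by increasing real part (a conjugate pair: the negative imaginary part first).


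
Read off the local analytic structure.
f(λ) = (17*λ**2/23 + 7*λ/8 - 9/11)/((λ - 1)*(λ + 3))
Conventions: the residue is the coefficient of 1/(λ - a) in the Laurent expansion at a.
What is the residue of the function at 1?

At the order-1 pole 1 set g(λ) = (λ - (1))*f(λ) = (17*λ**2/23 + 7*λ/8 - 9/11)/(λ + 3).
Simple pole: residue = g(a) at a = 1, which is 1611/8096.

The residue is 1611/8096.


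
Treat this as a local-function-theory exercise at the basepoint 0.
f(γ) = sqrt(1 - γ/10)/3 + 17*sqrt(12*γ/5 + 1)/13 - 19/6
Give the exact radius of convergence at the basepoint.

Branch term (1/3)*sqrt(1 - γ/(10)): its argument vanishes at γ = 10, a square-root branch point, modulus 10.
Branch term (17/13)*sqrt(1 - γ/(-5/12)): its argument vanishes at γ = -5/12, a square-root branch point, modulus 5/12.
The radius of convergence is the smallest modulus among the singular points: 5/12.

The radius of convergence is 5/12.


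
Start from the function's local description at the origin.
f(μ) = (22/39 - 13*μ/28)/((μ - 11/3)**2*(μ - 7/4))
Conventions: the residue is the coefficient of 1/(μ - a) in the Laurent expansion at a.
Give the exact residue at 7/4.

The residue is -465/6877.

At the order-1 pole 7/4 set g(μ) = (μ - (7/4))*f(μ) = (22/39 - 13*μ/28)/(μ - 11/3)**2.
Simple pole: residue = g(a) at a = 7/4, which is -465/6877.


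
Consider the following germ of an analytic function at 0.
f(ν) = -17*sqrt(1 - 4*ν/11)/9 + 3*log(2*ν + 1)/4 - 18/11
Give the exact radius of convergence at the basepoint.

Branch term (3/4)*log(1 - ν/(-1/2)): its argument vanishes at ν = -1/2, a logarithmic branch point, modulus 1/2.
Branch term (-17/9)*sqrt(1 - ν/(11/4)): its argument vanishes at ν = 11/4, a square-root branch point, modulus 11/4.
The radius of convergence is the smallest modulus among the singular points: 1/2.

The radius of convergence is 1/2.


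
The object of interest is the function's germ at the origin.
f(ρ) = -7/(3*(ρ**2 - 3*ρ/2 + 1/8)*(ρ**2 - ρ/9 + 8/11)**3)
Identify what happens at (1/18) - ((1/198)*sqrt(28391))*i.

The denominator factor ρ**2 - ρ/9 + 8/11 vanishes at (1/18) - ((1/198)*sqrt(28391))*i and appears to the power 3; the numerator there equals -7/3, nonzero, and no other factor vanishes.
Hence a pole whose order is the multiplicity, 3.

The point is a pole of order 3.


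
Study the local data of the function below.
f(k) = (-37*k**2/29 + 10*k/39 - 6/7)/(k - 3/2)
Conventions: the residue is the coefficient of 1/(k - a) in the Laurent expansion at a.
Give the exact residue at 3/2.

At the order-1 pole 3/2 set g(k) = (k - (3/2))*f(k) = -37*k**2/29 + 10*k/39 - 6/7.
Simple pole: residue = g(a) at a = 3/2, which is -35291/10556.

The residue is -35291/10556.


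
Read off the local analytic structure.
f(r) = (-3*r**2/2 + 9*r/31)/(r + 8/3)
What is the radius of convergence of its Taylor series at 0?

The radius of convergence is 8/3.

Denominator factor (r + 8/3): pole of order 1 at -8/3, modulus 8/3.
The radius of convergence is the smallest modulus among the singular points: 8/3.


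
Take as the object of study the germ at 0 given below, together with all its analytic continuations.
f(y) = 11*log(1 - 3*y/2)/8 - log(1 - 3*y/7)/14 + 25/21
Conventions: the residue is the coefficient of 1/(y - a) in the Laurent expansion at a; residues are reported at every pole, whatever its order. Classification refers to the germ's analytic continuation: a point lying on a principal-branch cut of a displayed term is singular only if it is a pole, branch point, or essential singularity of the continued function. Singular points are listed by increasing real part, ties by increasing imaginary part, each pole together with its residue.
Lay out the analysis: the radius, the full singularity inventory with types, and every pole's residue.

Branch term (11/8)*log(1 - y/(2/3)): its argument vanishes at y = 2/3, a logarithmic branch point, modulus 2/3.
Branch term (-1/14)*log(1 - y/(7/3)): its argument vanishes at y = 7/3, a logarithmic branch point, modulus 7/3.
The radius of convergence is the smallest modulus among the singular points: 2/3.
List the singular points by increasing real part (a conjugate pair: the negative imaginary part first).

Radius of convergence at 0: 2/3.
At 2/3: a logarithmic branch point.
At 7/3: a logarithmic branch point.


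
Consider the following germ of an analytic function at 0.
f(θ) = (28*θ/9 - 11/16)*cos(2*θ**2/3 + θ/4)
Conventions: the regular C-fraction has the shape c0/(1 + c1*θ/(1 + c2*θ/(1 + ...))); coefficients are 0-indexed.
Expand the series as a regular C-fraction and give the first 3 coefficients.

The regular C-fraction coefficients are [-11/16, 448/99, -6432329/1419264].

Taylor coefficients (expand at 0): a_0 = -11/16, a_1 = 28/9, a_2 = 11/512.
c0 = a_0 = -11/16. Peel one level at a time: if S = 1 + c*θ/S' with S'(0) = 1, then c is the θ-coefficient of S and S' = c*θ/(S - 1).
S_1 = c0/f = 1 + (448/99)*θ + (6432329/313632)*θ^2 + ...; c1 = 448/99.
S_2 = c1*θ/(S_1 - 1) = 1 + (-6432329/1419264)*θ + ...; c2 = -6432329/1419264.


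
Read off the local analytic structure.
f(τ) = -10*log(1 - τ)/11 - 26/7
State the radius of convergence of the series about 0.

Branch term (-10/11)*log(1 - τ/(1)): its argument vanishes at τ = 1, a logarithmic branch point, modulus 1.
The radius of convergence is the smallest modulus among the singular points: 1.

The radius of convergence is 1.


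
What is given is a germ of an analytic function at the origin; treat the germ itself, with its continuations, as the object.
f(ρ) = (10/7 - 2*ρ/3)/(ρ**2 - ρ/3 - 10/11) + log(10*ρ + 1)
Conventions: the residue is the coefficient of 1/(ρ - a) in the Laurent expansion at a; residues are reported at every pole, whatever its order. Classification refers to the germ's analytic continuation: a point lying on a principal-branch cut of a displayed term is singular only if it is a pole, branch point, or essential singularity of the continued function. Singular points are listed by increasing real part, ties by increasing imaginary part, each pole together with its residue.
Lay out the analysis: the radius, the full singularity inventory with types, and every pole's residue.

Radius of convergence at 0: 1/10.
At 1/6 - (1/66)*sqrt(4081): a pole of order 1; residue -1/3 - (83/7791)*sqrt(4081).
At -1/10: a logarithmic branch point.
At 1/6 + (1/66)*sqrt(4081): a pole of order 1; residue -1/3 + (83/7791)*sqrt(4081).

Denominator factor (ρ**2 - ρ/3 - 10/11): discriminant 371/99, real irrational roots 1/6 + (1/66)*sqrt(4081) and 1/6 - (1/66)*sqrt(4081); poles of order 1, moduli 1/6 + (1/66)*sqrt(4081) and -1/6 + (1/66)*sqrt(4081).
Branch term (1)*log(1 - ρ/(-1/10)): its argument vanishes at ρ = -1/10, a logarithmic branch point, modulus 1/10.
The radius of convergence is the smallest modulus among the singular points: 1/10.
The branch term is analytic at 1/6 - (1/66)*sqrt(4081) and contributes nothing to the residue; only the rational part matters.
The factor ρ**2 - ρ/3 - 10/11 splits as (ρ - a)(ρ - a') with a = 1/6 - (1/66)*sqrt(4081), a' = 1/6 + (1/66)*sqrt(4081). At the order-1 pole a set g(ρ) = (ρ - a)*(rational part) = [10/7 - 2*ρ/3] / (ρ - a').
Simple pole: residue = g(a) at a = 1/6 - (1/66)*sqrt(4081), which is -1/3 - (83/7791)*sqrt(4081).
The branch term is analytic at 1/6 + (1/66)*sqrt(4081) and contributes nothing to the residue; only the rational part matters.
The factor ρ**2 - ρ/3 - 10/11 splits as (ρ - a)(ρ - a') with a = 1/6 + (1/66)*sqrt(4081), a' = 1/6 - (1/66)*sqrt(4081). At the order-1 pole a set g(ρ) = (ρ - a)*(rational part) = [10/7 - 2*ρ/3] / (ρ - a').
Simple pole: residue = g(a) at a = 1/6 + (1/66)*sqrt(4081), which is -1/3 + (83/7791)*sqrt(4081).
List the singular points by increasing real part (a conjugate pair: the negative imaginary part first).


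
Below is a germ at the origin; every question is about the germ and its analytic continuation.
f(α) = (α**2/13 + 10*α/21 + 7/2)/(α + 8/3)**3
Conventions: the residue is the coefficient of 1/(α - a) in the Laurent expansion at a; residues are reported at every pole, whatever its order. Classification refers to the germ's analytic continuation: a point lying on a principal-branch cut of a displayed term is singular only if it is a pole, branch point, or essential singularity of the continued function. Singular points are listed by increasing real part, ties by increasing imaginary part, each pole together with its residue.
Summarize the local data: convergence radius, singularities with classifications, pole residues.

Radius of convergence at 0: 8/3.
At -8/3: a pole of order 3; residue 1/13.

Denominator factor (α + 8/3)^3: pole of order 3 at -8/3, modulus 8/3.
The radius of convergence is the smallest modulus among the singular points: 8/3.
At the order-3 pole -8/3 set g(α) = (α - (-8/3))^3*f(α) = α**2/13 + 10*α/21 + 7/2.
Order-3 pole: residue = g''(a)/2; g''(-8/3) = 2/13, so the residue is 1/13.


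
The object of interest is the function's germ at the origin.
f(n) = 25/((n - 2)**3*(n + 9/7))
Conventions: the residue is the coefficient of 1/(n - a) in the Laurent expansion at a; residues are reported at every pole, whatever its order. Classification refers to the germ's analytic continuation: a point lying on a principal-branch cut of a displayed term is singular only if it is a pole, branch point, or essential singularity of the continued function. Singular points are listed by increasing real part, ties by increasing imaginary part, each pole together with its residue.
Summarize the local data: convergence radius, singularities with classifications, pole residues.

Radius of convergence at 0: 9/7.
At -9/7: a pole of order 1; residue -8575/12167.
At 2: a pole of order 3; residue 8575/12167.

Denominator factor (n - 2)^3: pole of order 3 at 2, modulus 2.
Denominator factor (n + 9/7): pole of order 1 at -9/7, modulus 9/7.
The radius of convergence is the smallest modulus among the singular points: 9/7.
At the order-1 pole -9/7 set g(n) = (n - (-9/7))*f(n) = 25/(n - 2)**3.
Simple pole: residue = g(a) at a = -9/7, which is -8575/12167.
At the order-3 pole 2 set g(n) = (n - (2))^3*f(n) = 25/(n + 9/7).
Order-3 pole: residue = g''(a)/2; g''(2) = 17150/12167, so the residue is 8575/12167.
List the singular points by increasing real part (a conjugate pair: the negative imaginary part first).


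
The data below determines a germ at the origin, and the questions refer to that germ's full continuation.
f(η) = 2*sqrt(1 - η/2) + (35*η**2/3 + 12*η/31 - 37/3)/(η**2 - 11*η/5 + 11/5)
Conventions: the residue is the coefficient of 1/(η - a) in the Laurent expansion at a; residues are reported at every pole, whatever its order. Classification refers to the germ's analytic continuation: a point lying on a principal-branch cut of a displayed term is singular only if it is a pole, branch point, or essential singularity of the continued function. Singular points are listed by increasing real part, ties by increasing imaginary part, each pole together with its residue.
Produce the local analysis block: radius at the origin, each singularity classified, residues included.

Denominator factor (η**2 - 11*η/5 + 11/5): discriminant -99/25, complex-conjugate roots (11/10) + ((3/10)*sqrt(11))*i and (11/10) - ((3/10)*sqrt(11))*i; poles of order 1, moduli (1/5)*sqrt(55) and (1/5)*sqrt(55).
Branch term (2)*sqrt(1 - η/(2)): its argument vanishes at η = 2, a square-root branch point, modulus 2.
The radius of convergence is the smallest modulus among the singular points: (1/5)*sqrt(55).
The branch term is analytic at (11/10) - ((3/10)*sqrt(11))*i and contributes nothing to the residue; only the rational part matters.
The factor η**2 - 11*η/5 + 11/5 splits as (η - a)(η - a') with a = (11/10) - ((3/10)*sqrt(11))*i, a' = (11/10) + ((3/10)*sqrt(11))*i. At the order-1 pole a set g(η) = (η - a)*(rational part) = [35*η**2/3 + 12*η/31 - 37/3] / (η - a').
Simple pole: residue = g(a) at a = (11/10) - ((3/10)*sqrt(11))*i, which is (2423/186) - ((8687/6138)*sqrt(11))*i.
The branch term is analytic at (11/10) + ((3/10)*sqrt(11))*i and contributes nothing to the residue; only the rational part matters.
The factor η**2 - 11*η/5 + 11/5 splits as (η - a)(η - a') with a = (11/10) + ((3/10)*sqrt(11))*i, a' = (11/10) - ((3/10)*sqrt(11))*i. At the order-1 pole a set g(η) = (η - a)*(rational part) = [35*η**2/3 + 12*η/31 - 37/3] / (η - a').
Simple pole: residue = g(a) at a = (11/10) + ((3/10)*sqrt(11))*i, which is (2423/186) + ((8687/6138)*sqrt(11))*i.
List the singular points by increasing real part (a conjugate pair: the negative imaginary part first).

Radius of convergence at 0: (1/5)*sqrt(55).
At (11/10) - ((3/10)*sqrt(11))*i: a pole of order 1; residue (2423/186) - ((8687/6138)*sqrt(11))*i.
At (11/10) + ((3/10)*sqrt(11))*i: a pole of order 1; residue (2423/186) + ((8687/6138)*sqrt(11))*i.
At 2: an algebraic (square-root) branch point.


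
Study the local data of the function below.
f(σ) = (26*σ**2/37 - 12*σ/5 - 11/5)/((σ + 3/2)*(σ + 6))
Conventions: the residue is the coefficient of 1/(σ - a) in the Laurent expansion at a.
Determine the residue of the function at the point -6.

At the order-1 pole -6 set g(σ) = (σ - (-6))*f(σ) = (26*σ**2/37 - 12*σ/5 - 11/5)/(σ + 3/2).
Simple pole: residue = g(a) at a = -6, which is -13874/1665.

The residue is -13874/1665.


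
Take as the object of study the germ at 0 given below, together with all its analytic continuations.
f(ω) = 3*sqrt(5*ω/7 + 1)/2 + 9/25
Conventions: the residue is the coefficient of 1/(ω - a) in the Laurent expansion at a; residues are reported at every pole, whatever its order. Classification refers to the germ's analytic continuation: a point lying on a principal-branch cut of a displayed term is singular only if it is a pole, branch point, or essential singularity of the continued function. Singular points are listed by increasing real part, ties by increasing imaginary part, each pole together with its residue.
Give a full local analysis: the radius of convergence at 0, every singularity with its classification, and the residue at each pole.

Branch term (3/2)*sqrt(1 - ω/(-7/5)): its argument vanishes at ω = -7/5, a square-root branch point, modulus 7/5.
The radius of convergence is the smallest modulus among the singular points: 7/5.

Radius of convergence at 0: 7/5.
At -7/5: an algebraic (square-root) branch point.


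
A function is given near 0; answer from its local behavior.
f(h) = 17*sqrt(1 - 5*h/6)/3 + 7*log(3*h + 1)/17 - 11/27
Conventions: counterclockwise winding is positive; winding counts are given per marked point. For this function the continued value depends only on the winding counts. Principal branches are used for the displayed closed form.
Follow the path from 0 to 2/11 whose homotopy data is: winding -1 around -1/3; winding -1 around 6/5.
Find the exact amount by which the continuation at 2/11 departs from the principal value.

The rational part is single-valued and drops out of the difference; each branch term changes only by its own monodromy.
(17/3)*sqrt(1 - h/(6/5)): winding -1 is odd, the square root flips sign, contributing -2*(17/3)*sqrt(1 - (2/11)/(6/5)) = -2*(17/3)*sqrt(28/33) = -(68/99)*sqrt(231).
(7/17)*log(1 - h/(-1/3)): each positive loop around -1/3 adds 2*pi*i to the log, so winding -1 contributes (7/17)*(-1)*2*pi*i = -(14/17)*pi*i.
Summing the contributions at h = 2/11 gives (-(68/99)*sqrt(231)) - ((14/17)*pi)*i.

Continued minus principal equals (-(68/99)*sqrt(231)) - ((14/17)*pi)*i.


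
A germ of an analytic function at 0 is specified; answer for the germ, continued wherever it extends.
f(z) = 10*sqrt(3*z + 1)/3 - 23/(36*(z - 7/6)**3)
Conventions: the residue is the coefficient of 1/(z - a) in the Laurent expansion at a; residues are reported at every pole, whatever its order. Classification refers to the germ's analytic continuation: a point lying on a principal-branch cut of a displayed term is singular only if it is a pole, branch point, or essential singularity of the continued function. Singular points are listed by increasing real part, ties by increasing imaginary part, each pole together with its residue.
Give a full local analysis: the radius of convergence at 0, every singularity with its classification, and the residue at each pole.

Radius of convergence at 0: 1/3.
At -1/3: an algebraic (square-root) branch point.
At 7/6: a pole of order 3; residue 0.

Denominator factor (z - 7/6)^3: pole of order 3 at 7/6, modulus 7/6.
Branch term (10/3)*sqrt(1 - z/(-1/3)): its argument vanishes at z = -1/3, a square-root branch point, modulus 1/3.
The radius of convergence is the smallest modulus among the singular points: 1/3.
The branch term is analytic at 7/6 and contributes nothing to the residue; only the rational part matters.
At the order-3 pole 7/6 set g(z) = (z - (7/6))^3*(rational part) = -23/36.
Order-3 pole: residue = g''(a)/2; g''(7/6) = 0, so the residue is 0.
List the singular points by increasing real part (a conjugate pair: the negative imaginary part first).
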